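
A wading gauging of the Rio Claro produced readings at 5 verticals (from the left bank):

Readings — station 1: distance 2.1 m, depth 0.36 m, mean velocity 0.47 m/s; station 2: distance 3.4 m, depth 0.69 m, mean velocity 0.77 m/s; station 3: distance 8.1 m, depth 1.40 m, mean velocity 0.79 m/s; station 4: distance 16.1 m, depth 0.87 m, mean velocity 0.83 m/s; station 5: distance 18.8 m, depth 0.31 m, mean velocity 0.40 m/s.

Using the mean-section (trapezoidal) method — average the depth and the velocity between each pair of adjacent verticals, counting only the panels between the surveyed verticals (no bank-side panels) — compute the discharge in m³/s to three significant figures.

12.6 m³/s

Panel 1-2: Δb = 1.3 m, d̄ = (0.36+0.69)/2 = 0.525, v̄ = (0.47+0.77)/2 = 0.62 → q = 1.3×0.525×0.62 = 0.4232 m³/s
Panel 2-3: Δb = 4.7 m, d̄ = (0.69+1.40)/2 = 1.045, v̄ = (0.77+0.79)/2 = 0.78 → q = 4.7×1.045×0.78 = 3.831 m³/s
Panel 3-4: Δb = 8 m, d̄ = (1.40+0.87)/2 = 1.135, v̄ = (0.79+0.83)/2 = 0.81 → q = 8×1.135×0.81 = 7.355 m³/s
Panel 4-5: Δb = 2.7 m, d̄ = (0.87+0.31)/2 = 0.59, v̄ = (0.83+0.40)/2 = 0.615 → q = 2.7×0.59×0.615 = 0.9797 m³/s
Q = Σ q = 12.59 m³/s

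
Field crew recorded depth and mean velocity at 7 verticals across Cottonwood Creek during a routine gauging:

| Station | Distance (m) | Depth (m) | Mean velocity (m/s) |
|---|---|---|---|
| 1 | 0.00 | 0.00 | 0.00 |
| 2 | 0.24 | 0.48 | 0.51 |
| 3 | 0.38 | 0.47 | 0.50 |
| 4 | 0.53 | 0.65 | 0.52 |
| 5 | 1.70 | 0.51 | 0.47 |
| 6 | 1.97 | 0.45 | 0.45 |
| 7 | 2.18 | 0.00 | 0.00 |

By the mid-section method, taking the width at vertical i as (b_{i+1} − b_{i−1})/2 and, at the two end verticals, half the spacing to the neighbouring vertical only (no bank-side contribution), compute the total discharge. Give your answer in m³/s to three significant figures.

w_2 = (0.38 − 0.00)/2 = 0.19 m; q_2 = 0.51 × 0.48 × 0.19 = 0.04651 m³/s
w_3 = (0.53 − 0.24)/2 = 0.145 m; q_3 = 0.50 × 0.47 × 0.145 = 0.03408 m³/s
w_4 = (1.70 − 0.38)/2 = 0.66 m; q_4 = 0.52 × 0.65 × 0.66 = 0.2231 m³/s
w_5 = (1.97 − 0.53)/2 = 0.72 m; q_5 = 0.47 × 0.51 × 0.72 = 0.1726 m³/s
w_6 = (2.18 − 1.70)/2 = 0.24 m; q_6 = 0.45 × 0.45 × 0.24 = 0.04860 m³/s
Stations 1, 7 contribute zero (depth or velocity is 0).
Q = Σ qᵢ = 0.5249 m³/s

0.525 m³/s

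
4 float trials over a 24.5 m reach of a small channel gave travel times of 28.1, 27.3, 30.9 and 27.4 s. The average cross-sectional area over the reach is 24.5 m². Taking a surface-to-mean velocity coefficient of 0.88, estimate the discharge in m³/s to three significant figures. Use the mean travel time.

18.6 m³/s

t̄ = (28.1 + 27.3 + 30.9 + 27.4) / 4 = 28.425 s
v_surface = L / t̄ = 24.5 / 28.425 = 0.8619 m/s
v_mean = 0.88 × 0.8619 = 0.7585 m/s
Q = A × v_mean = 24.5 × 0.7585 = 18.58 m³/s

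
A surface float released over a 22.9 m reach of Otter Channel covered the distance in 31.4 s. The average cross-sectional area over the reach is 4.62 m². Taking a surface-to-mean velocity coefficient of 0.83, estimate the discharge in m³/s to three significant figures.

v_surface = L / t̄ = 22.9 / 31.4 = 0.7293 m/s
v_mean = 0.83 × 0.7293 = 0.6053 m/s
Q = A × v_mean = 4.62 × 0.6053 = 2.797 m³/s

2.80 m³/s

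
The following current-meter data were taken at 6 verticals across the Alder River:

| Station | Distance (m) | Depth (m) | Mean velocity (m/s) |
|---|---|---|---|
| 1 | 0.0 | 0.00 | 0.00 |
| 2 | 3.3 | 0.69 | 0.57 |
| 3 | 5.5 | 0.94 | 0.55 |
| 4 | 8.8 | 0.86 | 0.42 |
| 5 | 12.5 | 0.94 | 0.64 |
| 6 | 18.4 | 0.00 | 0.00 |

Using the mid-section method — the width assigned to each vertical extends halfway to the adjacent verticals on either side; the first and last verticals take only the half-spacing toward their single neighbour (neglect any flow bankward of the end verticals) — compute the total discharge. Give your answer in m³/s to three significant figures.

6.66 m³/s

w_2 = (5.5 − 0.0)/2 = 2.75 m; q_2 = 0.57 × 0.69 × 2.75 = 1.082 m³/s
w_3 = (8.8 − 3.3)/2 = 2.75 m; q_3 = 0.55 × 0.94 × 2.75 = 1.422 m³/s
w_4 = (12.5 − 5.5)/2 = 3.5 m; q_4 = 0.42 × 0.86 × 3.5 = 1.264 m³/s
w_5 = (18.4 − 8.8)/2 = 4.8 m; q_5 = 0.64 × 0.94 × 4.8 = 2.888 m³/s
Stations 1, 6 contribute zero (depth or velocity is 0).
Q = Σ qᵢ = 6.655 m³/s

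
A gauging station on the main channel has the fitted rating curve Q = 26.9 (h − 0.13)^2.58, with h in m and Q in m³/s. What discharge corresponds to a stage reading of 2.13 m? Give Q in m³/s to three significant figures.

161 m³/s

Q = 26.9 × (2.13 − 0.13)^2.58 = 26.9 × 2^2.58 = 160.8 m³/s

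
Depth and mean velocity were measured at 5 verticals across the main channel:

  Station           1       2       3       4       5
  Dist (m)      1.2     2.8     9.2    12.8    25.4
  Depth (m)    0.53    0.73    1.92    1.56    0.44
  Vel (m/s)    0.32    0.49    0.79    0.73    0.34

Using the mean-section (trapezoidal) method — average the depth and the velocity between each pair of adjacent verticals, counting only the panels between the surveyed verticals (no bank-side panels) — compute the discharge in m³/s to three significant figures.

17.3 m³/s

Panel 1-2: Δb = 1.6 m, d̄ = (0.53+0.73)/2 = 0.63, v̄ = (0.32+0.49)/2 = 0.405 → q = 1.6×0.63×0.405 = 0.4082 m³/s
Panel 2-3: Δb = 6.4 m, d̄ = (0.73+1.92)/2 = 1.325, v̄ = (0.49+0.79)/2 = 0.64 → q = 6.4×1.325×0.64 = 5.427 m³/s
Panel 3-4: Δb = 3.6 m, d̄ = (1.92+1.56)/2 = 1.74, v̄ = (0.79+0.73)/2 = 0.76 → q = 3.6×1.74×0.76 = 4.761 m³/s
Panel 4-5: Δb = 12.6 m, d̄ = (1.56+0.44)/2 = 1, v̄ = (0.73+0.34)/2 = 0.535 → q = 12.6×1×0.535 = 6.741 m³/s
Q = Σ q = 17.34 m³/s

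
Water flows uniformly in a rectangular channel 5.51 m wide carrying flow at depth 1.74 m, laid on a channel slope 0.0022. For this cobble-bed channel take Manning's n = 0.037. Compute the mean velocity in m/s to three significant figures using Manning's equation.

A = b·y = 5.51 × 1.74 = 9.587 m²
P = b + 2y = 5.51 + 2×1.74 = 8.990 m
R = A/P = 9.587/8.990 = 1.066 m
Q = (1/n)·A·R^(2/3)·S^(1/2) = (1/0.037) × 9.587 × 1.066^(2/3) × 0.0022^(1/2) = 12.69 m³/s
V = Q/A = 12.69/9.587 = 1.323 m/s

1.32 m/s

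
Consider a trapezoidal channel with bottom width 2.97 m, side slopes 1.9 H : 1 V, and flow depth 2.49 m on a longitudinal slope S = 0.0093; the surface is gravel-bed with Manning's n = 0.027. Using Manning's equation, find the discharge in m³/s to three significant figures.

A = (b + z·y)·y = (2.97 + 1.9×2.49)×2.49 = 19.18 m²
P = b + 2y√(1+z²) = 2.97 + 2×2.49×√(1+1.9²) = 13.66 m
R = A/P = 19.18/13.66 = 1.404 m
Q = (1/n)·A·R^(2/3)·S^(1/2) = (1/0.027) × 19.18 × 1.404^(2/3) × 0.0093^(1/2) = 85.86 m³/s

85.9 m³/s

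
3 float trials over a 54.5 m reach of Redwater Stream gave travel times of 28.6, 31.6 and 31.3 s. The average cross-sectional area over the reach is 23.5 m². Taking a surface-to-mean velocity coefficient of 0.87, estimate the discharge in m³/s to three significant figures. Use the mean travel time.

36.5 m³/s

t̄ = (28.6 + 31.6 + 31.3) / 3 = 30.5 s
v_surface = L / t̄ = 54.5 / 30.5 = 1.787 m/s
v_mean = 0.87 × 1.787 = 1.555 m/s
Q = A × v_mean = 23.5 × 1.555 = 36.53 m³/s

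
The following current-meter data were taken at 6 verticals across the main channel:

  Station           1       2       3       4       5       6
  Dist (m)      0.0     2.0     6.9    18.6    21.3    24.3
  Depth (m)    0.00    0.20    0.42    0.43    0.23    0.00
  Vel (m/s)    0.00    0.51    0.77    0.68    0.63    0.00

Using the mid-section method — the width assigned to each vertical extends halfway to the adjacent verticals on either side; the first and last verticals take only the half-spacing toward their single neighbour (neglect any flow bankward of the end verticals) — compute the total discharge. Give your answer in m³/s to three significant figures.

w_2 = (6.9 − 0.0)/2 = 3.45 m; q_2 = 0.51 × 0.20 × 3.45 = 0.3519 m³/s
w_3 = (18.6 − 2.0)/2 = 8.3 m; q_3 = 0.77 × 0.42 × 8.3 = 2.684 m³/s
w_4 = (21.3 − 6.9)/2 = 7.2 m; q_4 = 0.68 × 0.43 × 7.2 = 2.105 m³/s
w_5 = (24.3 − 18.6)/2 = 2.85 m; q_5 = 0.63 × 0.23 × 2.85 = 0.4130 m³/s
Stations 1, 6 contribute zero (depth or velocity is 0).
Q = Σ qᵢ = 5.554 m³/s

5.55 m³/s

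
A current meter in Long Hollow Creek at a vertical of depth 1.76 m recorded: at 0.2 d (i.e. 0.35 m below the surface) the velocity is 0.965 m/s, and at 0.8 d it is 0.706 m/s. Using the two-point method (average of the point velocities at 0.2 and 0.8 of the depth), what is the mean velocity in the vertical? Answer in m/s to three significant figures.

v̄ = (0.965 + 0.706) / 2 = 0.8355 m/s

0.836 m/s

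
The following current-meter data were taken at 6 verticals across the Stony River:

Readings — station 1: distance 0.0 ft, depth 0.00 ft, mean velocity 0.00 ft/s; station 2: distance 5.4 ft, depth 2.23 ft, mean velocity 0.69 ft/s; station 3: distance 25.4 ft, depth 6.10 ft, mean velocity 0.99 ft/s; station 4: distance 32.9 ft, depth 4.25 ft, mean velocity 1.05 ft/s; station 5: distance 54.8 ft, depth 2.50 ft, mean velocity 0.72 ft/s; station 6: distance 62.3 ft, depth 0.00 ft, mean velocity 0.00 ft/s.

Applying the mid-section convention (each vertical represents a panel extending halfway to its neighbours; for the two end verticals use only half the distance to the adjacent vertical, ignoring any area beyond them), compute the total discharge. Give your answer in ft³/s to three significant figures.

195 ft³/s

w_2 = (25.4 − 0.0)/2 = 12.7 ft; q_2 = 0.69 × 2.23 × 12.7 = 19.54 ft³/s
w_3 = (32.9 − 5.4)/2 = 13.75 ft; q_3 = 0.99 × 6.10 × 13.75 = 83.04 ft³/s
w_4 = (54.8 − 25.4)/2 = 14.7 ft; q_4 = 1.05 × 4.25 × 14.7 = 65.60 ft³/s
w_5 = (62.3 − 32.9)/2 = 14.7 ft; q_5 = 0.72 × 2.50 × 14.7 = 26.46 ft³/s
Stations 1, 6 contribute zero (depth or velocity is 0).
Q = Σ qᵢ = 194.6 ft³/s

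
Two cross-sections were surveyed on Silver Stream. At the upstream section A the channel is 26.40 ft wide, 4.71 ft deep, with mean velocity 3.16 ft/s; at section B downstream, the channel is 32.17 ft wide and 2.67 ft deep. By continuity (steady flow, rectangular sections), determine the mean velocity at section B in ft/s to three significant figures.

Q = A₁V₁ = (26.40×4.71) × 3.16 = 392.9 ft³/s
A₂ = 32.17 × 2.67 = 85.89 ft²
V₂ = Q/A₂ = 392.9/85.89 = 4.575 ft/s

4.57 ft/s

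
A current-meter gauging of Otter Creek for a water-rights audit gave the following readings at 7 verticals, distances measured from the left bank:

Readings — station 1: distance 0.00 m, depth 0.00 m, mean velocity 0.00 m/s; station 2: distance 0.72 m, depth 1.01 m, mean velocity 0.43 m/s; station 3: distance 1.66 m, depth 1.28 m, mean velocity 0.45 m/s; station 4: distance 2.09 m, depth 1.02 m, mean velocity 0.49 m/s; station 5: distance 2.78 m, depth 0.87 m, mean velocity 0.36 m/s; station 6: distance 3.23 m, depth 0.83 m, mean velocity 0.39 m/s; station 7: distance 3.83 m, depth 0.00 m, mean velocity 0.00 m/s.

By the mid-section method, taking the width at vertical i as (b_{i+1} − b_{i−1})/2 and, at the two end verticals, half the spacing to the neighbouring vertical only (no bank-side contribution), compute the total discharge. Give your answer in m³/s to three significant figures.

w_2 = (1.66 − 0.00)/2 = 0.83 m; q_2 = 0.43 × 1.01 × 0.83 = 0.3605 m³/s
w_3 = (2.09 − 0.72)/2 = 0.685 m; q_3 = 0.45 × 1.28 × 0.685 = 0.3946 m³/s
w_4 = (2.78 − 1.66)/2 = 0.56 m; q_4 = 0.49 × 1.02 × 0.56 = 0.2799 m³/s
w_5 = (3.23 − 2.09)/2 = 0.57 m; q_5 = 0.36 × 0.87 × 0.57 = 0.1785 m³/s
w_6 = (3.83 − 2.78)/2 = 0.525 m; q_6 = 0.39 × 0.83 × 0.525 = 0.1699 m³/s
Stations 1, 7 contribute zero (depth or velocity is 0).
Q = Σ qᵢ = 1.383 m³/s

1.38 m³/s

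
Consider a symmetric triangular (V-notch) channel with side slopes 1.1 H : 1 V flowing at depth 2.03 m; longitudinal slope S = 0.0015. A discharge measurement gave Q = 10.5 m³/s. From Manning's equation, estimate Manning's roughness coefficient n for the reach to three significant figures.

A = z·y² = 1.1×2.03² = 4.533 m²
P = 2y√(1+z²) = 2×2.03×√(1+1.1²) = 6.036 m
R = A/P = 4.533/6.036 = 0.7510 m
n = (1/Q)·A·R^(2/3)·S^(1/2) = (1/10.5) × 4.533 × 0.8262 × 0.03873 = 0.01381

0.0138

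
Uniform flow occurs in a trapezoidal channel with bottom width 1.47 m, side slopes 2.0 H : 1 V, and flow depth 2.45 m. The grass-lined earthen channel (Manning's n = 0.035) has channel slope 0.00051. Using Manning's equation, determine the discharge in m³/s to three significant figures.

A = (b + z·y)·y = (1.47 + 2.0×2.45)×2.45 = 15.61 m²
P = b + 2y√(1+z²) = 1.47 + 2×2.45×√(1+2.0²) = 12.43 m
R = A/P = 15.61/12.43 = 1.256 m
Q = (1/n)·A·R^(2/3)·S^(1/2) = (1/0.035) × 15.61 × 1.256^(2/3) × 0.00051^(1/2) = 11.72 m³/s

11.7 m³/s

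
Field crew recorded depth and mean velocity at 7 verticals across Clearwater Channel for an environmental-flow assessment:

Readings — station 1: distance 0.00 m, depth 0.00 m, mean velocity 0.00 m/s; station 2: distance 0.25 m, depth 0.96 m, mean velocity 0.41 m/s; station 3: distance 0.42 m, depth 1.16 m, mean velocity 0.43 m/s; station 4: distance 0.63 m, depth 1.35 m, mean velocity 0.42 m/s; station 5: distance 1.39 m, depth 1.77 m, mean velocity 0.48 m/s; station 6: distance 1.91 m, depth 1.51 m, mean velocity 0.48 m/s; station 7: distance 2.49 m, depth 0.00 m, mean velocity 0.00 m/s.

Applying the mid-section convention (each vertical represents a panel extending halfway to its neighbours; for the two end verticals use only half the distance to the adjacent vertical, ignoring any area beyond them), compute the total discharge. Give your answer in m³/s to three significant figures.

w_2 = (0.42 − 0.00)/2 = 0.21 m; q_2 = 0.41 × 0.96 × 0.21 = 0.08266 m³/s
w_3 = (0.63 − 0.25)/2 = 0.19 m; q_3 = 0.43 × 1.16 × 0.19 = 0.09477 m³/s
w_4 = (1.39 − 0.42)/2 = 0.485 m; q_4 = 0.42 × 1.35 × 0.485 = 0.2750 m³/s
w_5 = (1.91 − 0.63)/2 = 0.64 m; q_5 = 0.48 × 1.77 × 0.64 = 0.5437 m³/s
w_6 = (2.49 − 1.39)/2 = 0.55 m; q_6 = 0.48 × 1.51 × 0.55 = 0.3986 m³/s
Stations 1, 7 contribute zero (depth or velocity is 0).
Q = Σ qᵢ = 1.395 m³/s

1.39 m³/s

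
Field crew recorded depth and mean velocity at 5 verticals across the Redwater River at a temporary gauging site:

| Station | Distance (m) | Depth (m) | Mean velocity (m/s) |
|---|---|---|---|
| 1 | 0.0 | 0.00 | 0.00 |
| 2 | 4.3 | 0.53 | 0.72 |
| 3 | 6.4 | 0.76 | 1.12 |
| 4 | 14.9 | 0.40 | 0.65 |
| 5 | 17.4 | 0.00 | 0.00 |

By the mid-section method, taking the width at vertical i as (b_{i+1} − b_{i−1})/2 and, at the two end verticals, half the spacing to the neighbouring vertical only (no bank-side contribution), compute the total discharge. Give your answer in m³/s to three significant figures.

7.16 m³/s

w_2 = (6.4 − 0.0)/2 = 3.2 m; q_2 = 0.72 × 0.53 × 3.2 = 1.221 m³/s
w_3 = (14.9 − 4.3)/2 = 5.3 m; q_3 = 1.12 × 0.76 × 5.3 = 4.511 m³/s
w_4 = (17.4 − 6.4)/2 = 5.5 m; q_4 = 0.65 × 0.40 × 5.5 = 1.430 m³/s
Stations 1, 5 contribute zero (depth or velocity is 0).
Q = Σ qᵢ = 7.162 m³/s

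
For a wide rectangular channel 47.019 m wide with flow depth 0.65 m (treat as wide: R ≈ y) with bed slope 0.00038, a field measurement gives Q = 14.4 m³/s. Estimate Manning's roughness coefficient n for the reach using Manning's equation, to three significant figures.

0.0310

A = b·y = 47.019 × 0.65 = 30.56 m²
Wide channel: R ≈ y = 0.65 m
n = (1/Q)·A·R^(2/3)·S^(1/2) = (1/14.4) × 30.56 × 0.7504 × 0.01949 = 0.03104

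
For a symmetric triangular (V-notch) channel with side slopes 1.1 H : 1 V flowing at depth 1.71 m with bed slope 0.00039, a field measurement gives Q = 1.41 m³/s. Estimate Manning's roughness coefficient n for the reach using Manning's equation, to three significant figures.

0.0332

A = z·y² = 1.1×1.71² = 3.217 m²
P = 2y√(1+z²) = 2×1.71×√(1+1.1²) = 5.084 m
R = A/P = 3.217/5.084 = 0.6326 m
n = (1/Q)·A·R^(2/3)·S^(1/2) = (1/1.41) × 3.217 × 0.7370 × 0.01975 = 0.03320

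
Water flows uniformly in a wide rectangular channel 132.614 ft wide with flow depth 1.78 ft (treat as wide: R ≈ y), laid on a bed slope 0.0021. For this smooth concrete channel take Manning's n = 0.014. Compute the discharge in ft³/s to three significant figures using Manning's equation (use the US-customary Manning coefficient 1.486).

A = b·y = 132.614 × 1.78 = 236.1 ft²
Wide channel: R ≈ y = 1.78 ft
Q = (1.486/n)·A·R^(2/3)·S^(1/2) = (1.486/0.014) × 236.1 × 1.780^(2/3) × 0.0021^(1/2) = 1686 ft³/s

1690 ft³/s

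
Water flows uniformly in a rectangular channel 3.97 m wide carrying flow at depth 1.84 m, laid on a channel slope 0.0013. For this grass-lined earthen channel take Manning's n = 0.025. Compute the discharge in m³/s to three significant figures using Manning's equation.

10.2 m³/s

A = b·y = 3.97 × 1.84 = 7.305 m²
P = b + 2y = 3.97 + 2×1.84 = 7.650 m
R = A/P = 7.305/7.650 = 0.9549 m
Q = (1/n)·A·R^(2/3)·S^(1/2) = (1/0.025) × 7.305 × 0.9549^(2/3) × 0.0013^(1/2) = 10.22 m³/s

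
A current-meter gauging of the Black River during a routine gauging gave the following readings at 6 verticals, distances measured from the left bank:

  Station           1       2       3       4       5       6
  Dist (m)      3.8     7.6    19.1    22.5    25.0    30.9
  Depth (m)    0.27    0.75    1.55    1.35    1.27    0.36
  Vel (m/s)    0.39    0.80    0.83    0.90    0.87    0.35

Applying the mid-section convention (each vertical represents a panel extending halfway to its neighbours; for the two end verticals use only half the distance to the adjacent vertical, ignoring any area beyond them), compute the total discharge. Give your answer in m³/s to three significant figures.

23.0 m³/s

w_1 = (7.6 − 3.8)/2 = 1.9 m; q_1 = 0.39 × 0.27 × 1.9 = 0.2001 m³/s
w_2 = (19.1 − 3.8)/2 = 7.65 m; q_2 = 0.80 × 0.75 × 7.65 = 4.590 m³/s
w_3 = (22.5 − 7.6)/2 = 7.45 m; q_3 = 0.83 × 1.55 × 7.45 = 9.584 m³/s
w_4 = (25.0 − 19.1)/2 = 2.95 m; q_4 = 0.90 × 1.35 × 2.95 = 3.584 m³/s
w_5 = (30.9 − 22.5)/2 = 4.2 m; q_5 = 0.87 × 1.27 × 4.2 = 4.641 m³/s
w_6 = (30.9 − 25.0)/2 = 2.95 m; q_6 = 0.35 × 0.36 × 2.95 = 0.3717 m³/s
Q = Σ qᵢ = 22.97 m³/s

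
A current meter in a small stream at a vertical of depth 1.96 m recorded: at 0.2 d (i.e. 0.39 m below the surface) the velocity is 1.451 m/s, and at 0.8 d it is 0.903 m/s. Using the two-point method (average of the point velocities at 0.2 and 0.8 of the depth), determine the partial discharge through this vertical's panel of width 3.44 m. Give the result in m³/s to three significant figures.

7.94 m³/s

v̄ = (1.451 + 0.903) / 2 = 1.177 m/s
q = v̄ × d × w = 1.177 × 1.96 × 3.44 = 7.936 m³/s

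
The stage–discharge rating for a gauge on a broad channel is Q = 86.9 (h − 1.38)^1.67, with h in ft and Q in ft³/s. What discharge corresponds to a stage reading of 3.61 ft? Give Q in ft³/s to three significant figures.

332 ft³/s

Q = 86.9 × (3.61 − 1.38)^1.67 = 86.9 × 2.23^1.67 = 331.7 ft³/s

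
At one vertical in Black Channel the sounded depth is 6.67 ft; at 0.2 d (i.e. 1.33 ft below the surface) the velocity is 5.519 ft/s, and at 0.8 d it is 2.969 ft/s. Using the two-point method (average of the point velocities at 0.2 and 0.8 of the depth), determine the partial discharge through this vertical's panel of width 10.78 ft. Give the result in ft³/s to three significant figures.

305 ft³/s

v̄ = (5.519 + 2.969) / 2 = 4.244 ft/s
q = v̄ × d × w = 4.244 × 6.67 × 10.78 = 305.2 ft³/s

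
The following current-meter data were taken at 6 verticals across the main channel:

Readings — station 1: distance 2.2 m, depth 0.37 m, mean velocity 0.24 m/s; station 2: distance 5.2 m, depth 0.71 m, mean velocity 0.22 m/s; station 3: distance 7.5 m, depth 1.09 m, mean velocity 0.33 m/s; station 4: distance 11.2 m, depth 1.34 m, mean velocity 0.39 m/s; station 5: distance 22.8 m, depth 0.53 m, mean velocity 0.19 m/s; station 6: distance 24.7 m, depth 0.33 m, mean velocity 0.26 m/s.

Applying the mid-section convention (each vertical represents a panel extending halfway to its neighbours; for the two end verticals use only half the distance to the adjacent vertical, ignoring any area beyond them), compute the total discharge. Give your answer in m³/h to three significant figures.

w_1 = (5.2 − 2.2)/2 = 1.5 m; q_1 = 0.24 × 0.37 × 1.5 = 0.1332 m³/s
w_2 = (7.5 − 2.2)/2 = 2.65 m; q_2 = 0.22 × 0.71 × 2.65 = 0.4139 m³/s
w_3 = (11.2 − 5.2)/2 = 3 m; q_3 = 0.33 × 1.09 × 3 = 1.079 m³/s
w_4 = (22.8 − 7.5)/2 = 7.65 m; q_4 = 0.39 × 1.34 × 7.65 = 3.998 m³/s
w_5 = (24.7 − 11.2)/2 = 6.75 m; q_5 = 0.19 × 0.53 × 6.75 = 0.6797 m³/s
w_6 = (24.7 − 22.8)/2 = 0.95 m; q_6 = 0.26 × 0.33 × 0.95 = 0.08151 m³/s
Q = Σ qᵢ = 6.385 m³/s
= 6.385 × 3600 = 22990 m³/h

23000 m³/h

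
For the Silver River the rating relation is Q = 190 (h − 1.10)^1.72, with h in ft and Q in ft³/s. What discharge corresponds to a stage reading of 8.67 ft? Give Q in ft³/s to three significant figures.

Q = 190 × (8.67 − 1.10)^1.72 = 190 × 7.57^1.72 = 6177 ft³/s

6180 ft³/s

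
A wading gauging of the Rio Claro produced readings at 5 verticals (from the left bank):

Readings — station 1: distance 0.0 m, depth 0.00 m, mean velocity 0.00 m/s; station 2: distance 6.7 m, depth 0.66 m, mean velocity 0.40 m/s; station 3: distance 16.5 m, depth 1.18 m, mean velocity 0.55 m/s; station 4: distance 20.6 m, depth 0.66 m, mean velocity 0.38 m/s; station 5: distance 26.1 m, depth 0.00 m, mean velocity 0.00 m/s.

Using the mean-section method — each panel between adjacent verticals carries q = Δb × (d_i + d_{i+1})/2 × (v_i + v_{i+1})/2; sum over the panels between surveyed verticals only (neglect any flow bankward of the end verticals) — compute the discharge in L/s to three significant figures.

Panel 1-2: Δb = 6.7 m, d̄ = (0.00+0.66)/2 = 0.33, v̄ = (0.00+0.40)/2 = 0.2 → q = 6.7×0.33×0.2 = 0.4422 m³/s
Panel 2-3: Δb = 9.8 m, d̄ = (0.66+1.18)/2 = 0.92, v̄ = (0.40+0.55)/2 = 0.475 → q = 9.8×0.92×0.475 = 4.283 m³/s
Panel 3-4: Δb = 4.1 m, d̄ = (1.18+0.66)/2 = 0.92, v̄ = (0.55+0.38)/2 = 0.465 → q = 4.1×0.92×0.465 = 1.754 m³/s
Panel 4-5: Δb = 5.5 m, d̄ = (0.66+0.00)/2 = 0.33, v̄ = (0.38+0.00)/2 = 0.19 → q = 5.5×0.33×0.19 = 0.3449 m³/s
Q = Σ q = 6.824 m³/s
= 6.824 × 1000 = 6824 L/s

6820 L/s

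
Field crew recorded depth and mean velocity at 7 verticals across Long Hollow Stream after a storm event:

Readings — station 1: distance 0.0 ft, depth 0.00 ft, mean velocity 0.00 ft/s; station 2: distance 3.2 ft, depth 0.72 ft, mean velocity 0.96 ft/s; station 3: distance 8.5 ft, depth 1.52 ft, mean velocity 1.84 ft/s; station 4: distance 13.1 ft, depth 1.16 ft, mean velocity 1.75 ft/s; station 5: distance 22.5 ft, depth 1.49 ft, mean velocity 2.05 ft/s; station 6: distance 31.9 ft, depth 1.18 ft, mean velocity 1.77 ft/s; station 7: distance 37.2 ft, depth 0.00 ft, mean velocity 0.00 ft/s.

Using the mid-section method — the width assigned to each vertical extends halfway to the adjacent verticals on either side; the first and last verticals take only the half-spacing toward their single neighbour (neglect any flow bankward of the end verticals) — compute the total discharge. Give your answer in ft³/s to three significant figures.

75.1 ft³/s

w_2 = (8.5 − 0.0)/2 = 4.25 ft; q_2 = 0.96 × 0.72 × 4.25 = 2.938 ft³/s
w_3 = (13.1 − 3.2)/2 = 4.95 ft; q_3 = 1.84 × 1.52 × 4.95 = 13.84 ft³/s
w_4 = (22.5 − 8.5)/2 = 7 ft; q_4 = 1.75 × 1.16 × 7 = 14.21 ft³/s
w_5 = (31.9 − 13.1)/2 = 9.4 ft; q_5 = 2.05 × 1.49 × 9.4 = 28.71 ft³/s
w_6 = (37.2 − 22.5)/2 = 7.35 ft; q_6 = 1.77 × 1.18 × 7.35 = 15.35 ft³/s
Stations 1, 7 contribute zero (depth or velocity is 0).
Q = Σ qᵢ = 75.06 ft³/s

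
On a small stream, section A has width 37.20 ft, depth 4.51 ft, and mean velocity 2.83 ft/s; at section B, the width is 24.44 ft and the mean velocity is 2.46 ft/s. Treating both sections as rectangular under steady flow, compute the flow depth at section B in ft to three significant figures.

Q = A₁V₁ = (37.20×4.51) × 2.83 = 474.8 ft³/s
d₂ = Q/(b₂ V₂) = 474.8/(24.44×2.46) = 7.897 ft

7.90 ft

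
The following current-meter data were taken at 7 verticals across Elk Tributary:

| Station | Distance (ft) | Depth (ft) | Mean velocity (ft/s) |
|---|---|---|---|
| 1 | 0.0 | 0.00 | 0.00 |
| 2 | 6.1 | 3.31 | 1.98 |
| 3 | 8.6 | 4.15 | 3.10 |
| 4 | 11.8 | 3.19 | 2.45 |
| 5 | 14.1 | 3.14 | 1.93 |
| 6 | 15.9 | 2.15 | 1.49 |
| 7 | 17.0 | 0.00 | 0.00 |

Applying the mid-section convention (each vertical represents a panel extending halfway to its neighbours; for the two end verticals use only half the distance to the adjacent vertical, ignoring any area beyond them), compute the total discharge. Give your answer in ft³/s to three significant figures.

103 ft³/s

w_2 = (8.6 − 0.0)/2 = 4.3 ft; q_2 = 1.98 × 3.31 × 4.3 = 28.18 ft³/s
w_3 = (11.8 − 6.1)/2 = 2.85 ft; q_3 = 3.10 × 4.15 × 2.85 = 36.67 ft³/s
w_4 = (14.1 − 8.6)/2 = 2.75 ft; q_4 = 2.45 × 3.19 × 2.75 = 21.49 ft³/s
w_5 = (15.9 − 11.8)/2 = 2.05 ft; q_5 = 1.93 × 3.14 × 2.05 = 12.42 ft³/s
w_6 = (17.0 − 14.1)/2 = 1.45 ft; q_6 = 1.49 × 2.15 × 1.45 = 4.645 ft³/s
Stations 1, 7 contribute zero (depth or velocity is 0).
Q = Σ qᵢ = 103.4 ft³/s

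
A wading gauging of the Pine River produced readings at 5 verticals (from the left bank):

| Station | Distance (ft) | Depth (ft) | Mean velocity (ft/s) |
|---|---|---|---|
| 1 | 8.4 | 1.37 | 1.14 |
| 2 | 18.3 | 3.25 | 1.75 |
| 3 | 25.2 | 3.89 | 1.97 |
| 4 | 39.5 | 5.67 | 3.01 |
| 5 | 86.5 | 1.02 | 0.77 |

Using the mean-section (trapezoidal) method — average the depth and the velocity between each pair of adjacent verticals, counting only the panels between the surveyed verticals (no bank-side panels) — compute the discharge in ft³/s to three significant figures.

546 ft³/s

Panel 1-2: Δb = 9.9 ft, d̄ = (1.37+3.25)/2 = 2.31, v̄ = (1.14+1.75)/2 = 1.445 → q = 9.9×2.31×1.445 = 33.05 ft³/s
Panel 2-3: Δb = 6.9 ft, d̄ = (3.25+3.89)/2 = 3.57, v̄ = (1.75+1.97)/2 = 1.86 → q = 6.9×3.57×1.86 = 45.82 ft³/s
Panel 3-4: Δb = 14.3 ft, d̄ = (3.89+5.67)/2 = 4.78, v̄ = (1.97+3.01)/2 = 2.49 → q = 14.3×4.78×2.49 = 170.2 ft³/s
Panel 4-5: Δb = 47 ft, d̄ = (5.67+1.02)/2 = 3.345, v̄ = (3.01+0.77)/2 = 1.89 → q = 47×3.345×1.89 = 297.1 ft³/s
Q = Σ q = 546.2 ft³/s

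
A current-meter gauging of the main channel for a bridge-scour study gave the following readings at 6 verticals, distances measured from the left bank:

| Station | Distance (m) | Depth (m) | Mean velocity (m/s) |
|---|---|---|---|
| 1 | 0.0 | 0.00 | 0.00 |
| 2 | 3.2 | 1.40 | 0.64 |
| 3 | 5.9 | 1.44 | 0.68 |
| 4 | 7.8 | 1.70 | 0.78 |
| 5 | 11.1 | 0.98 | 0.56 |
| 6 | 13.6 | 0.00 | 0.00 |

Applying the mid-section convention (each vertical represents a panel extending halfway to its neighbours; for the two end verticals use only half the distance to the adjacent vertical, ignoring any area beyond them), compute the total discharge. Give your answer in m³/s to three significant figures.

w_2 = (5.9 − 0.0)/2 = 2.95 m; q_2 = 0.64 × 1.40 × 2.95 = 2.643 m³/s
w_3 = (7.8 − 3.2)/2 = 2.3 m; q_3 = 0.68 × 1.44 × 2.3 = 2.252 m³/s
w_4 = (11.1 − 5.9)/2 = 2.6 m; q_4 = 0.78 × 1.70 × 2.6 = 3.448 m³/s
w_5 = (13.6 − 7.8)/2 = 2.9 m; q_5 = 0.56 × 0.98 × 2.9 = 1.592 m³/s
Stations 1, 6 contribute zero (depth or velocity is 0).
Q = Σ qᵢ = 9.934 m³/s

9.93 m³/s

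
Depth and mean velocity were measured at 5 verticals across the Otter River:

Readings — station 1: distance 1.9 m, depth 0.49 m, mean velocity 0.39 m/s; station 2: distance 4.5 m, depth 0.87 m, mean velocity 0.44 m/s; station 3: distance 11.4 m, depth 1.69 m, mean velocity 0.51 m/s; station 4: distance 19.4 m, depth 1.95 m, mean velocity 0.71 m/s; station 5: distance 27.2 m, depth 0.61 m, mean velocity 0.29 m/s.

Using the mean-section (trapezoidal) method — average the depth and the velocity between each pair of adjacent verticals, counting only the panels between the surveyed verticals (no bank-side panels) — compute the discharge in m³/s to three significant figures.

Panel 1-2: Δb = 2.6 m, d̄ = (0.49+0.87)/2 = 0.68, v̄ = (0.39+0.44)/2 = 0.415 → q = 2.6×0.68×0.415 = 0.7337 m³/s
Panel 2-3: Δb = 6.9 m, d̄ = (0.87+1.69)/2 = 1.28, v̄ = (0.44+0.51)/2 = 0.475 → q = 6.9×1.28×0.475 = 4.195 m³/s
Panel 3-4: Δb = 8 m, d̄ = (1.69+1.95)/2 = 1.82, v̄ = (0.51+0.71)/2 = 0.61 → q = 8×1.82×0.61 = 8.882 m³/s
Panel 4-5: Δb = 7.8 m, d̄ = (1.95+0.61)/2 = 1.28, v̄ = (0.71+0.29)/2 = 0.5 → q = 7.8×1.28×0.5 = 4.992 m³/s
Q = Σ q = 18.80 m³/s

18.8 m³/s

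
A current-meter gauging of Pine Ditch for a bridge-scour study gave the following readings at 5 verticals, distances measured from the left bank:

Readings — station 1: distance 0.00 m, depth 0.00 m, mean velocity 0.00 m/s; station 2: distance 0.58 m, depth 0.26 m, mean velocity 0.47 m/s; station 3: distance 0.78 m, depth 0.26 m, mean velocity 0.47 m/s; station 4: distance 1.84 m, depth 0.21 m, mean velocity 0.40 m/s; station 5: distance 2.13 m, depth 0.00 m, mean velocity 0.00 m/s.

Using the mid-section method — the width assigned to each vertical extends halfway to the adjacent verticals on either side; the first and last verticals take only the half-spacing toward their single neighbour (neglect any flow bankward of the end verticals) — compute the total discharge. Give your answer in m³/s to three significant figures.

0.181 m³/s

w_2 = (0.78 − 0.00)/2 = 0.39 m; q_2 = 0.47 × 0.26 × 0.39 = 0.04766 m³/s
w_3 = (1.84 − 0.58)/2 = 0.63 m; q_3 = 0.47 × 0.26 × 0.63 = 0.07699 m³/s
w_4 = (2.13 − 0.78)/2 = 0.675 m; q_4 = 0.40 × 0.21 × 0.675 = 0.05670 m³/s
Stations 1, 5 contribute zero (depth or velocity is 0).
Q = Σ qᵢ = 0.1813 m³/s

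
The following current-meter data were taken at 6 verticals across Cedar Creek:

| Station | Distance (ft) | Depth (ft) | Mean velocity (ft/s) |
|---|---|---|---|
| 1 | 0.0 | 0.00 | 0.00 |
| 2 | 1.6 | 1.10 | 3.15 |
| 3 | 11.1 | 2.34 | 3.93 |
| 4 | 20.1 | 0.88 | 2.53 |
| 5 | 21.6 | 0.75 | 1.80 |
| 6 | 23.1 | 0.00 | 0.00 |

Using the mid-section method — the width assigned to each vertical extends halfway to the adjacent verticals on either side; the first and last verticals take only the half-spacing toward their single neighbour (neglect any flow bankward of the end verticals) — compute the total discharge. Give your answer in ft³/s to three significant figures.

118 ft³/s

w_2 = (11.1 − 0.0)/2 = 5.55 ft; q_2 = 3.15 × 1.10 × 5.55 = 19.23 ft³/s
w_3 = (20.1 − 1.6)/2 = 9.25 ft; q_3 = 3.93 × 2.34 × 9.25 = 85.06 ft³/s
w_4 = (21.6 − 11.1)/2 = 5.25 ft; q_4 = 2.53 × 0.88 × 5.25 = 11.69 ft³/s
w_5 = (23.1 − 20.1)/2 = 1.5 ft; q_5 = 1.80 × 0.75 × 1.5 = 2.025 ft³/s
Stations 1, 6 contribute zero (depth or velocity is 0).
Q = Σ qᵢ = 118.0 ft³/s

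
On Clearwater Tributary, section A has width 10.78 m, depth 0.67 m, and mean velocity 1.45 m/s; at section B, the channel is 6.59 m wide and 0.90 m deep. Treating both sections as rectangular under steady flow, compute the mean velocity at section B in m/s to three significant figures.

1.77 m/s

Q = A₁V₁ = (10.78×0.67) × 1.45 = 10.47 m³/s
A₂ = 6.59 × 0.90 = 5.931 m²
V₂ = Q/A₂ = 10.47/5.931 = 1.766 m/s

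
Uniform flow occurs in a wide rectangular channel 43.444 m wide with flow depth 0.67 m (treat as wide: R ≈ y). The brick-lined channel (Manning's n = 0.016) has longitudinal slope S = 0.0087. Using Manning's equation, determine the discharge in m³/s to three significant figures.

130 m³/s

A = b·y = 43.444 × 0.67 = 29.11 m²
Wide channel: R ≈ y = 0.67 m
Q = (1/n)·A·R^(2/3)·S^(1/2) = (1/0.016) × 29.11 × 0.6700^(2/3) × 0.0087^(1/2) = 129.9 m³/s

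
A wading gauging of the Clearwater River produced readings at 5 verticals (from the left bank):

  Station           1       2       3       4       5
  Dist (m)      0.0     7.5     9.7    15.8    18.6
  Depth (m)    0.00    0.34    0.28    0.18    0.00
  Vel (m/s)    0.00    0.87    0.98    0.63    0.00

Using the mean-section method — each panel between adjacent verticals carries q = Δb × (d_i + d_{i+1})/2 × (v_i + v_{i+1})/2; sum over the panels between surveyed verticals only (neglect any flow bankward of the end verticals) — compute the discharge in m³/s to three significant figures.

Panel 1-2: Δb = 7.5 m, d̄ = (0.00+0.34)/2 = 0.17, v̄ = (0.00+0.87)/2 = 0.435 → q = 7.5×0.17×0.435 = 0.5546 m³/s
Panel 2-3: Δb = 2.2 m, d̄ = (0.34+0.28)/2 = 0.31, v̄ = (0.87+0.98)/2 = 0.925 → q = 2.2×0.31×0.925 = 0.6309 m³/s
Panel 3-4: Δb = 6.1 m, d̄ = (0.28+0.18)/2 = 0.23, v̄ = (0.98+0.63)/2 = 0.805 → q = 6.1×0.23×0.805 = 1.129 m³/s
Panel 4-5: Δb = 2.8 m, d̄ = (0.18+0.00)/2 = 0.09, v̄ = (0.63+0.00)/2 = 0.315 → q = 2.8×0.09×0.315 = 0.07938 m³/s
Q = Σ q = 2.394 m³/s

2.39 m³/s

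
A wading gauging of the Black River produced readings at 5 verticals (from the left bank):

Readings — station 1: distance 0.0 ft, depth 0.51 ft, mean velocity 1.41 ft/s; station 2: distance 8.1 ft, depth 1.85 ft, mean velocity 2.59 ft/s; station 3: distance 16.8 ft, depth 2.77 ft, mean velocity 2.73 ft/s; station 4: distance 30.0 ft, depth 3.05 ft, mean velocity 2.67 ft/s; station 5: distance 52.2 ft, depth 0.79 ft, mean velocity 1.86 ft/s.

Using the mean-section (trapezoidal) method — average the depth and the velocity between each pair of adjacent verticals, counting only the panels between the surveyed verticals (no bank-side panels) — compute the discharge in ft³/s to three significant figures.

273 ft³/s

Panel 1-2: Δb = 8.1 ft, d̄ = (0.51+1.85)/2 = 1.18, v̄ = (1.41+2.59)/2 = 2 → q = 8.1×1.18×2 = 19.12 ft³/s
Panel 2-3: Δb = 8.7 ft, d̄ = (1.85+2.77)/2 = 2.31, v̄ = (2.59+2.73)/2 = 2.66 → q = 8.7×2.31×2.66 = 53.46 ft³/s
Panel 3-4: Δb = 13.2 ft, d̄ = (2.77+3.05)/2 = 2.91, v̄ = (2.73+2.67)/2 = 2.7 → q = 13.2×2.91×2.7 = 103.7 ft³/s
Panel 4-5: Δb = 22.2 ft, d̄ = (3.05+0.79)/2 = 1.92, v̄ = (2.67+1.86)/2 = 2.265 → q = 22.2×1.92×2.265 = 96.54 ft³/s
Q = Σ q = 272.8 ft³/s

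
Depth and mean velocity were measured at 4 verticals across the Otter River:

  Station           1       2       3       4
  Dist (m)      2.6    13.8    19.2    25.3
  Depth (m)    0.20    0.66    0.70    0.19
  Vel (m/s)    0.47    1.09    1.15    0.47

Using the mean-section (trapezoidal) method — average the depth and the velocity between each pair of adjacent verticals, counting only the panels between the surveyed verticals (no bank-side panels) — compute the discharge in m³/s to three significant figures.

10.1 m³/s

Panel 1-2: Δb = 11.2 m, d̄ = (0.20+0.66)/2 = 0.43, v̄ = (0.47+1.09)/2 = 0.78 → q = 11.2×0.43×0.78 = 3.756 m³/s
Panel 2-3: Δb = 5.4 m, d̄ = (0.66+0.70)/2 = 0.68, v̄ = (1.09+1.15)/2 = 1.12 → q = 5.4×0.68×1.12 = 4.113 m³/s
Panel 3-4: Δb = 6.1 m, d̄ = (0.70+0.19)/2 = 0.445, v̄ = (1.15+0.47)/2 = 0.81 → q = 6.1×0.445×0.81 = 2.199 m³/s
Q = Σ q = 10.07 m³/s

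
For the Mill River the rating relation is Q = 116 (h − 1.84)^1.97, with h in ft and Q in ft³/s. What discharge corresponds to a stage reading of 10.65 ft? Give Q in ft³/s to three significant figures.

8430 ft³/s

Q = 116 × (10.65 − 1.84)^1.97 = 116 × 8.81^1.97 = 8435 ft³/s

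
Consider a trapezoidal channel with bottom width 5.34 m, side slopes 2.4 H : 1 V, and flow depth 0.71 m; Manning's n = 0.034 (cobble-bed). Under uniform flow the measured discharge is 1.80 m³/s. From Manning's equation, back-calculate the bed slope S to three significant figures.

0.000329

A = (b + z·y)·y = (5.34 + 2.4×0.71)×0.71 = 5.001 m²
P = b + 2y√(1+z²) = 5.34 + 2×0.71×√(1+2.4²) = 9.032 m
R = A/P = 5.001/9.032 = 0.5537 m
S = (Q·n / (1·A·R^(2/3)))² = (1.80×0.034 / (1×5.001×0.6743))² = 0.0003293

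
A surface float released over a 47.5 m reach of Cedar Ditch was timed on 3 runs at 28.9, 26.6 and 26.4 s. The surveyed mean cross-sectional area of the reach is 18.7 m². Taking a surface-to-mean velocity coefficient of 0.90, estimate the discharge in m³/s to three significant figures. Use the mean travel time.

29.3 m³/s

t̄ = (28.9 + 26.6 + 26.4) / 3 = 27.3 s
v_surface = L / t̄ = 47.5 / 27.3 = 1.740 m/s
v_mean = 0.90 × 1.740 = 1.566 m/s
Q = A × v_mean = 18.7 × 1.566 = 29.28 m³/s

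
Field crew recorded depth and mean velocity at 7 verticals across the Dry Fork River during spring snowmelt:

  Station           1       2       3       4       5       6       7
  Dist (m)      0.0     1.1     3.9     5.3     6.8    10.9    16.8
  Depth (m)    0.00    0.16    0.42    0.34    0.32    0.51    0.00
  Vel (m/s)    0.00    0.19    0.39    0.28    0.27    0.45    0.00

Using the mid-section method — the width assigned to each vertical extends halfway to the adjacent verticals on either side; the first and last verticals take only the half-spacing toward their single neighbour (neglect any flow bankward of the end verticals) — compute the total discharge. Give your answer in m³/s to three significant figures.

w_2 = (3.9 − 0.0)/2 = 1.95 m; q_2 = 0.19 × 0.16 × 1.95 = 0.05928 m³/s
w_3 = (5.3 − 1.1)/2 = 2.1 m; q_3 = 0.39 × 0.42 × 2.1 = 0.3440 m³/s
w_4 = (6.8 − 3.9)/2 = 1.45 m; q_4 = 0.28 × 0.34 × 1.45 = 0.1380 m³/s
w_5 = (10.9 − 5.3)/2 = 2.8 m; q_5 = 0.27 × 0.32 × 2.8 = 0.2419 m³/s
w_6 = (16.8 − 6.8)/2 = 5 m; q_6 = 0.45 × 0.51 × 5 = 1.148 m³/s
Stations 1, 7 contribute zero (depth or velocity is 0).
Q = Σ qᵢ = 1.931 m³/s

1.93 m³/s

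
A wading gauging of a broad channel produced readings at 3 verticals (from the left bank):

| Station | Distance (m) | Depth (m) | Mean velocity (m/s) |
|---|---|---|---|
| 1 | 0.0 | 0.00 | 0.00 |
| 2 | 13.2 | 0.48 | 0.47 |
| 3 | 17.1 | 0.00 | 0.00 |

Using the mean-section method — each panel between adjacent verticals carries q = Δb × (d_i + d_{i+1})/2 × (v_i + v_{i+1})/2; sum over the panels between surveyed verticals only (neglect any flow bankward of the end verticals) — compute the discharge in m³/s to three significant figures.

0.964 m³/s

Panel 1-2: Δb = 13.2 m, d̄ = (0.00+0.48)/2 = 0.24, v̄ = (0.00+0.47)/2 = 0.235 → q = 13.2×0.24×0.235 = 0.7445 m³/s
Panel 2-3: Δb = 3.9 m, d̄ = (0.48+0.00)/2 = 0.24, v̄ = (0.47+0.00)/2 = 0.235 → q = 3.9×0.24×0.235 = 0.2200 m³/s
Q = Σ q = 0.9644 m³/s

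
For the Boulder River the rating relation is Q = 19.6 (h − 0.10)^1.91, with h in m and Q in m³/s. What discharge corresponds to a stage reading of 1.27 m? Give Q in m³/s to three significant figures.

Q = 19.6 × (1.27 − 0.10)^1.91 = 19.6 × 1.17^1.91 = 26.45 m³/s

26.5 m³/s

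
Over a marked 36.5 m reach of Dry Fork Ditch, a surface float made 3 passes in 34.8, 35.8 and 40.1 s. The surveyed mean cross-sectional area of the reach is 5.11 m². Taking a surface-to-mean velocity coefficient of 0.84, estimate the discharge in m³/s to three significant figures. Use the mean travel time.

4.25 m³/s

t̄ = (34.8 + 35.8 + 40.1) / 3 = 36.9 s
v_surface = L / t̄ = 36.5 / 36.9 = 0.9892 m/s
v_mean = 0.84 × 0.9892 = 0.8309 m/s
Q = A × v_mean = 5.11 × 0.8309 = 4.246 m³/s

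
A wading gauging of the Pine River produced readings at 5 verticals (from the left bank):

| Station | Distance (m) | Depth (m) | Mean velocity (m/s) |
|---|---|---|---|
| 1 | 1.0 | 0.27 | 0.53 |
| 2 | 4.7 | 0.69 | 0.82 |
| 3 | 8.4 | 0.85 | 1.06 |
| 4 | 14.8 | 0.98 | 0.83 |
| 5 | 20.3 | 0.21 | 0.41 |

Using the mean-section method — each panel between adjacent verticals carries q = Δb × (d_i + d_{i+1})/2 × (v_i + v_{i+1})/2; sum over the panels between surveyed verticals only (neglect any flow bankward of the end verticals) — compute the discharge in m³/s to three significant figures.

11.4 m³/s

Panel 1-2: Δb = 3.7 m, d̄ = (0.27+0.69)/2 = 0.48, v̄ = (0.53+0.82)/2 = 0.675 → q = 3.7×0.48×0.675 = 1.199 m³/s
Panel 2-3: Δb = 3.7 m, d̄ = (0.69+0.85)/2 = 0.77, v̄ = (0.82+1.06)/2 = 0.94 → q = 3.7×0.77×0.94 = 2.678 m³/s
Panel 3-4: Δb = 6.4 m, d̄ = (0.85+0.98)/2 = 0.915, v̄ = (1.06+0.83)/2 = 0.945 → q = 6.4×0.915×0.945 = 5.534 m³/s
Panel 4-5: Δb = 5.5 m, d̄ = (0.98+0.21)/2 = 0.595, v̄ = (0.83+0.41)/2 = 0.62 → q = 5.5×0.595×0.62 = 2.029 m³/s
Q = Σ q = 11.44 m³/s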